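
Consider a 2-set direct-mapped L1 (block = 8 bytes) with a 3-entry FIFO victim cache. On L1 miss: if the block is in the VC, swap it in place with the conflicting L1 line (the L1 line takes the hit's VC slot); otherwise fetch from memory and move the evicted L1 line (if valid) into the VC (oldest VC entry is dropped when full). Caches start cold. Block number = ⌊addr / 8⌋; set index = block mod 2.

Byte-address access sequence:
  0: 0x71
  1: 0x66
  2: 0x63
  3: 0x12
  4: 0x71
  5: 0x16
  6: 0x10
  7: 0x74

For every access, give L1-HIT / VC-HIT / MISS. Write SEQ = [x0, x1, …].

#0 0x71→b14/s0 MISS; vc=[]
#1 0x66→b12/s0 MISS; vc=[14]
#2 0x63→b12/s0 L1-HIT; vc=[14]
#3 0x12→b2/s0 MISS; vc=[14,12]
#4 0x71→b14/s0 VC-HIT; vc=[2,12]
#5 0x16→b2/s0 VC-HIT; vc=[14,12]
#6 0x10→b2/s0 L1-HIT; vc=[14,12]
#7 0x74→b14/s0 VC-HIT; vc=[2,12]

SEQ = [MISS, MISS, L1-HIT, MISS, VC-HIT, VC-HIT, L1-HIT, VC-HIT]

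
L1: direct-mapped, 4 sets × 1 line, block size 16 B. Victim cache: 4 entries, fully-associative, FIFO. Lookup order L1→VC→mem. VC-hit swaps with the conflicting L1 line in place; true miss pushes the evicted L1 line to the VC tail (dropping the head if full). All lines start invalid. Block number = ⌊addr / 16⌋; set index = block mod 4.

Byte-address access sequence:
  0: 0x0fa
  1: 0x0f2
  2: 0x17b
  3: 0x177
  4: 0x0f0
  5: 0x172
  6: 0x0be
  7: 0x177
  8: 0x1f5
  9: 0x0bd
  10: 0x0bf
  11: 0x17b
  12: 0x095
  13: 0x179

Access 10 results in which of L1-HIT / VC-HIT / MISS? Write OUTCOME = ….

#0 0xfa→b15/s3 MISS; vc=[]
#1 0xf2→b15/s3 L1-HIT; vc=[]
#2 0x17b→b23/s3 MISS; vc=[15]
#3 0x177→b23/s3 L1-HIT; vc=[15]
#4 0xf0→b15/s3 VC-HIT; vc=[23]
#5 0x172→b23/s3 VC-HIT; vc=[15]
#6 0xbe→b11/s3 MISS; vc=[15,23]
#7 0x177→b23/s3 VC-HIT; vc=[15,11]
#8 0x1f5→b31/s3 MISS; vc=[15,11,23]
#9 0xbd→b11/s3 VC-HIT; vc=[15,31,23]
#10 0xbf→b11/s3 L1-HIT; vc=[15,31,23]
#11 0x17b→b23/s3 VC-HIT; vc=[15,31,11]
#12 0x95→b9/s1 MISS; vc=[15,31,11]
#13 0x179→b23/s3 L1-HIT; vc=[15,31,11]

OUTCOME = L1-HIT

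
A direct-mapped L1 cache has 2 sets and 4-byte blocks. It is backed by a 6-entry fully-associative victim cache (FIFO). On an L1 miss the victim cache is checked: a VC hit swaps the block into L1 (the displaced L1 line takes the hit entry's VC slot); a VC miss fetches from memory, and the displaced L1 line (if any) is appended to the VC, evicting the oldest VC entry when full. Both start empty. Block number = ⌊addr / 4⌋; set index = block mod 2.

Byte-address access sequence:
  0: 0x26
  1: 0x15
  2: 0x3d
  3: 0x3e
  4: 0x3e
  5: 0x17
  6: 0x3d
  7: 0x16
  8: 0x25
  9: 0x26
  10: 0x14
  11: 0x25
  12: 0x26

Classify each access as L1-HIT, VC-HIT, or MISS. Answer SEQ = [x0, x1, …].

SEQ = [MISS, MISS, MISS, L1-HIT, L1-HIT, VC-HIT, VC-HIT, VC-HIT, VC-HIT, L1-HIT, VC-HIT, VC-HIT, L1-HIT]

0: 0x26 (blk 9, set 1) → MISS  vc=[]
1: 0x15 (blk 5, set 1) → MISS  vc=[9]
2: 0x3d (blk 15, set 1) → MISS  vc=[9, 5]
3: 0x3e (blk 15, set 1) → L1-HIT  vc=[9, 5]
4: 0x3e (blk 15, set 1) → L1-HIT  vc=[9, 5]
5: 0x17 (blk 5, set 1) → VC-HIT  vc=[9, 15]
6: 0x3d (blk 15, set 1) → VC-HIT  vc=[9, 5]
7: 0x16 (blk 5, set 1) → VC-HIT  vc=[9, 15]
8: 0x25 (blk 9, set 1) → VC-HIT  vc=[5, 15]
9: 0x26 (blk 9, set 1) → L1-HIT  vc=[5, 15]
10: 0x14 (blk 5, set 1) → VC-HIT  vc=[9, 15]
11: 0x25 (blk 9, set 1) → VC-HIT  vc=[5, 15]
12: 0x26 (blk 9, set 1) → L1-HIT  vc=[5, 15]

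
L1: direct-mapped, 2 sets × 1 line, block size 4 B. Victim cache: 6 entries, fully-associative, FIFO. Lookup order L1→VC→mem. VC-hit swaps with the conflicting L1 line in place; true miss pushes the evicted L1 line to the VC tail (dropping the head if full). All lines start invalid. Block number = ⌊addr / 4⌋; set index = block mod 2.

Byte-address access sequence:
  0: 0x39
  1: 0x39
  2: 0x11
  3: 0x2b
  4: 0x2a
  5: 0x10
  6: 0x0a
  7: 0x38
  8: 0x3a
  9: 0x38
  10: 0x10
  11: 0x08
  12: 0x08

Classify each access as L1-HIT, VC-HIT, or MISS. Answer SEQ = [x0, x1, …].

#0 0x39→b14/s0 MISS; vc=[]
#1 0x39→b14/s0 L1-HIT; vc=[]
#2 0x11→b4/s0 MISS; vc=[14]
#3 0x2b→b10/s0 MISS; vc=[14,4]
#4 0x2a→b10/s0 L1-HIT; vc=[14,4]
#5 0x10→b4/s0 VC-HIT; vc=[14,10]
#6 0xa→b2/s0 MISS; vc=[14,10,4]
#7 0x38→b14/s0 VC-HIT; vc=[2,10,4]
#8 0x3a→b14/s0 L1-HIT; vc=[2,10,4]
#9 0x38→b14/s0 L1-HIT; vc=[2,10,4]
#10 0x10→b4/s0 VC-HIT; vc=[2,10,14]
#11 0x8→b2/s0 VC-HIT; vc=[4,10,14]
#12 0x8→b2/s0 L1-HIT; vc=[4,10,14]

SEQ = [MISS, L1-HIT, MISS, MISS, L1-HIT, VC-HIT, MISS, VC-HIT, L1-HIT, L1-HIT, VC-HIT, VC-HIT, L1-HIT]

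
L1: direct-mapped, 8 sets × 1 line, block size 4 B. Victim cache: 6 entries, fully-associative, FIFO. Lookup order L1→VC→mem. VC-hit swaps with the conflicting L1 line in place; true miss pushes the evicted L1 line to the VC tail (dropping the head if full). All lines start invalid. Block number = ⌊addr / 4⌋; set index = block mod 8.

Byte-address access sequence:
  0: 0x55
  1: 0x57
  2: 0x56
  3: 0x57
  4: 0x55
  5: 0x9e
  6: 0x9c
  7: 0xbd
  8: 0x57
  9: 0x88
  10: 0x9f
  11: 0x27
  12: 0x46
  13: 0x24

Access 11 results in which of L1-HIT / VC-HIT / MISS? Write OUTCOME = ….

#0 0x55→b21/s5 MISS; vc=[]
#1 0x57→b21/s5 L1-HIT; vc=[]
#2 0x56→b21/s5 L1-HIT; vc=[]
#3 0x57→b21/s5 L1-HIT; vc=[]
#4 0x55→b21/s5 L1-HIT; vc=[]
#5 0x9e→b39/s7 MISS; vc=[]
#6 0x9c→b39/s7 L1-HIT; vc=[]
#7 0xbd→b47/s7 MISS; vc=[39]
#8 0x57→b21/s5 L1-HIT; vc=[39]
#9 0x88→b34/s2 MISS; vc=[39]
#10 0x9f→b39/s7 VC-HIT; vc=[47]
#11 0x27→b9/s1 MISS; vc=[47]
#12 0x46→b17/s1 MISS; vc=[47,9]
#13 0x24→b9/s1 VC-HIT; vc=[47,17]

OUTCOME = MISS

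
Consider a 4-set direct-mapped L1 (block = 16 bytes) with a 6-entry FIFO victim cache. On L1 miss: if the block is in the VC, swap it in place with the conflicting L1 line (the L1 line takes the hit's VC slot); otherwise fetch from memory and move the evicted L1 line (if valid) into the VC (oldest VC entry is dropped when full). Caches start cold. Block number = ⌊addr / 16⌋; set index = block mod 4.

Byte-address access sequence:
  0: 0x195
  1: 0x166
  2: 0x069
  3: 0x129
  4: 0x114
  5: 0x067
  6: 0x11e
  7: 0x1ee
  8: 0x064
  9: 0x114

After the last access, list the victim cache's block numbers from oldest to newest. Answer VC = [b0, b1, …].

VC = [22, 18, 25, 30]

#0 0x195→b25/s1 MISS; vc=[]
#1 0x166→b22/s2 MISS; vc=[]
#2 0x69→b6/s2 MISS; vc=[22]
#3 0x129→b18/s2 MISS; vc=[22,6]
#4 0x114→b17/s1 MISS; vc=[22,6,25]
#5 0x67→b6/s2 VC-HIT; vc=[22,18,25]
#6 0x11e→b17/s1 L1-HIT; vc=[22,18,25]
#7 0x1ee→b30/s2 MISS; vc=[22,18,25,6]
#8 0x64→b6/s2 VC-HIT; vc=[22,18,25,30]
#9 0x114→b17/s1 L1-HIT; vc=[22,18,25,30]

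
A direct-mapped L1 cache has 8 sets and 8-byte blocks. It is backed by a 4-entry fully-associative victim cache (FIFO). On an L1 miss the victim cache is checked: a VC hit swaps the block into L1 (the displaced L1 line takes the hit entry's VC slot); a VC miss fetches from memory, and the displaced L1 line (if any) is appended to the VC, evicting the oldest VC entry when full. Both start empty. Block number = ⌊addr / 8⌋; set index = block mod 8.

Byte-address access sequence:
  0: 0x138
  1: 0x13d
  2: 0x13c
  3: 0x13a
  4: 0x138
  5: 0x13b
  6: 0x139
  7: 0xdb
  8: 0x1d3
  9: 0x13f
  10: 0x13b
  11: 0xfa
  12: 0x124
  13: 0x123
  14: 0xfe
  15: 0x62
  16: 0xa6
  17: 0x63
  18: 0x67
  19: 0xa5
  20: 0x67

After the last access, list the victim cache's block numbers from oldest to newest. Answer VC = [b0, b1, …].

0: 0x138 (blk 39, set 7) → MISS  vc=[]
1: 0x13d (blk 39, set 7) → L1-HIT  vc=[]
2: 0x13c (blk 39, set 7) → L1-HIT  vc=[]
3: 0x13a (blk 39, set 7) → L1-HIT  vc=[]
4: 0x138 (blk 39, set 7) → L1-HIT  vc=[]
5: 0x13b (blk 39, set 7) → L1-HIT  vc=[]
6: 0x139 (blk 39, set 7) → L1-HIT  vc=[]
7: 0xdb (blk 27, set 3) → MISS  vc=[]
8: 0x1d3 (blk 58, set 2) → MISS  vc=[]
9: 0x13f (blk 39, set 7) → L1-HIT  vc=[]
10: 0x13b (blk 39, set 7) → L1-HIT  vc=[]
11: 0xfa (blk 31, set 7) → MISS  vc=[39]
12: 0x124 (blk 36, set 4) → MISS  vc=[39]
13: 0x123 (blk 36, set 4) → L1-HIT  vc=[39]
14: 0xfe (blk 31, set 7) → L1-HIT  vc=[39]
15: 0x62 (blk 12, set 4) → MISS  vc=[39, 36]
16: 0xa6 (blk 20, set 4) → MISS  vc=[39, 36, 12]
17: 0x63 (blk 12, set 4) → VC-HIT  vc=[39, 36, 20]
18: 0x67 (blk 12, set 4) → L1-HIT  vc=[39, 36, 20]
19: 0xa5 (blk 20, set 4) → VC-HIT  vc=[39, 36, 12]
20: 0x67 (blk 12, set 4) → VC-HIT  vc=[39, 36, 20]

VC = [39, 36, 20]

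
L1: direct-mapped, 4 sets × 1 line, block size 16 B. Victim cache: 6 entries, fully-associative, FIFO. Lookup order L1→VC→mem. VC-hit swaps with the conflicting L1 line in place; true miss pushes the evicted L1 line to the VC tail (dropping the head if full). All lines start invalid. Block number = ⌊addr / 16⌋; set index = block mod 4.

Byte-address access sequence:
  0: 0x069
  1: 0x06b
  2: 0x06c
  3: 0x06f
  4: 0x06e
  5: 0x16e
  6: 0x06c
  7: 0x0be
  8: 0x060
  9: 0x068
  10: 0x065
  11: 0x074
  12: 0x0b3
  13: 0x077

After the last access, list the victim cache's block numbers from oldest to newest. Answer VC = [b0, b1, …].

VC = [22, 11]

#0 0x69→b6/s2 MISS; vc=[]
#1 0x6b→b6/s2 L1-HIT; vc=[]
#2 0x6c→b6/s2 L1-HIT; vc=[]
#3 0x6f→b6/s2 L1-HIT; vc=[]
#4 0x6e→b6/s2 L1-HIT; vc=[]
#5 0x16e→b22/s2 MISS; vc=[6]
#6 0x6c→b6/s2 VC-HIT; vc=[22]
#7 0xbe→b11/s3 MISS; vc=[22]
#8 0x60→b6/s2 L1-HIT; vc=[22]
#9 0x68→b6/s2 L1-HIT; vc=[22]
#10 0x65→b6/s2 L1-HIT; vc=[22]
#11 0x74→b7/s3 MISS; vc=[22,11]
#12 0xb3→b11/s3 VC-HIT; vc=[22,7]
#13 0x77→b7/s3 VC-HIT; vc=[22,11]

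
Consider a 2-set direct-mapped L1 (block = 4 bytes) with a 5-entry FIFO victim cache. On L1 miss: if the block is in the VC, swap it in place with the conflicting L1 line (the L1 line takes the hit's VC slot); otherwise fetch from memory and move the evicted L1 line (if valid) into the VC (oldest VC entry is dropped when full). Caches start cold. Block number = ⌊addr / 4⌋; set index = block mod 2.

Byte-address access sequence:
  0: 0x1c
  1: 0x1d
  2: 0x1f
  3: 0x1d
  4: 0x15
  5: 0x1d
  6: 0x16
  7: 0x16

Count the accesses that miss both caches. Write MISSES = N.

MISSES = 2

0: 0x1c (blk 7, set 1) → MISS  vc=[]
1: 0x1d (blk 7, set 1) → L1-HIT  vc=[]
2: 0x1f (blk 7, set 1) → L1-HIT  vc=[]
3: 0x1d (blk 7, set 1) → L1-HIT  vc=[]
4: 0x15 (blk 5, set 1) → MISS  vc=[7]
5: 0x1d (blk 7, set 1) → VC-HIT  vc=[5]
6: 0x16 (blk 5, set 1) → VC-HIT  vc=[7]
7: 0x16 (blk 5, set 1) → L1-HIT  vc=[7]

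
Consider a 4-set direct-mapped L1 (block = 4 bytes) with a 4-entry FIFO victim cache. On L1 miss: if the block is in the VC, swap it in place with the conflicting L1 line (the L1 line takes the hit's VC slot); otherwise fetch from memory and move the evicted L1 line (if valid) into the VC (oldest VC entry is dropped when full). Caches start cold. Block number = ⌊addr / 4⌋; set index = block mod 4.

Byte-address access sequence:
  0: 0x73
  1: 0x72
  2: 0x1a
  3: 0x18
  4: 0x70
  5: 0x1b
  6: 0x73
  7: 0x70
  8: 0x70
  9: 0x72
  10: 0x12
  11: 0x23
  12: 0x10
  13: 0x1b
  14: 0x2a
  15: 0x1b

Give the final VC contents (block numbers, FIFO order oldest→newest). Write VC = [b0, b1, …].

  [0] addr=0x73 blk=28 s=0: MISS | VC []
  [1] addr=0x72 blk=28 s=0: L1-HIT | VC []
  [2] addr=0x1a blk=6 s=2: MISS | VC []
  [3] addr=0x18 blk=6 s=2: L1-HIT | VC []
  [4] addr=0x70 blk=28 s=0: L1-HIT | VC []
  [5] addr=0x1b blk=6 s=2: L1-HIT | VC []
  [6] addr=0x73 blk=28 s=0: L1-HIT | VC []
  [7] addr=0x70 blk=28 s=0: L1-HIT | VC []
  [8] addr=0x70 blk=28 s=0: L1-HIT | VC []
  [9] addr=0x72 blk=28 s=0: L1-HIT | VC []
  [10] addr=0x12 blk=4 s=0: MISS | VC [28]
  [11] addr=0x23 blk=8 s=0: MISS | VC [28, 4]
  [12] addr=0x10 blk=4 s=0: VC-HIT | VC [28, 8]
  [13] addr=0x1b blk=6 s=2: L1-HIT | VC [28, 8]
  [14] addr=0x2a blk=10 s=2: MISS | VC [28, 8, 6]
  [15] addr=0x1b blk=6 s=2: VC-HIT | VC [28, 8, 10]

VC = [28, 8, 10]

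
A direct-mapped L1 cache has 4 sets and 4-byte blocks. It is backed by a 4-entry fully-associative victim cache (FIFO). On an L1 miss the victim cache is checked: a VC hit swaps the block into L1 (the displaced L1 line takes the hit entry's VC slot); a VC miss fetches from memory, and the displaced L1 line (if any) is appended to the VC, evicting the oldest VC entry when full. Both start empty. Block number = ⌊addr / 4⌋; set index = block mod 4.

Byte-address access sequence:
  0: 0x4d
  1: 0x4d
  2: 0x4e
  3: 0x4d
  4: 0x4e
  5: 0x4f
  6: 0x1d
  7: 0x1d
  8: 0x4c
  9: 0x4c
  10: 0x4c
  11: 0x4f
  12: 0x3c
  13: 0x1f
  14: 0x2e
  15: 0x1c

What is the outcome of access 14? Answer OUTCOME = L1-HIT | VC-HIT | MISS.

OUTCOME = MISS

  [0] addr=0x4d blk=19 s=3: MISS | VC []
  [1] addr=0x4d blk=19 s=3: L1-HIT | VC []
  [2] addr=0x4e blk=19 s=3: L1-HIT | VC []
  [3] addr=0x4d blk=19 s=3: L1-HIT | VC []
  [4] addr=0x4e blk=19 s=3: L1-HIT | VC []
  [5] addr=0x4f blk=19 s=3: L1-HIT | VC []
  [6] addr=0x1d blk=7 s=3: MISS | VC [19]
  [7] addr=0x1d blk=7 s=3: L1-HIT | VC [19]
  [8] addr=0x4c blk=19 s=3: VC-HIT | VC [7]
  [9] addr=0x4c blk=19 s=3: L1-HIT | VC [7]
  [10] addr=0x4c blk=19 s=3: L1-HIT | VC [7]
  [11] addr=0x4f blk=19 s=3: L1-HIT | VC [7]
  [12] addr=0x3c blk=15 s=3: MISS | VC [7, 19]
  [13] addr=0x1f blk=7 s=3: VC-HIT | VC [15, 19]
  [14] addr=0x2e blk=11 s=3: MISS | VC [15, 19, 7]
  [15] addr=0x1c blk=7 s=3: VC-HIT | VC [15, 19, 11]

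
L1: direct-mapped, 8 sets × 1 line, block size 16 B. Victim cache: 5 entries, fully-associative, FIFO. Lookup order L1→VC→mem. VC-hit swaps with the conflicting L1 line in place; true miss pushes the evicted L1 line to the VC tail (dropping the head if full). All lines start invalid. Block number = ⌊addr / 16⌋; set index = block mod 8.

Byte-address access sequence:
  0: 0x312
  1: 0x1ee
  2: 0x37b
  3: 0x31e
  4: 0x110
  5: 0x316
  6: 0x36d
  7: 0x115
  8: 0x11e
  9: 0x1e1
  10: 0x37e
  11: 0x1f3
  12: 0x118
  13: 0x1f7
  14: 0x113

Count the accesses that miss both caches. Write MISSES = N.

MISSES = 6

  [0] addr=0x312 blk=49 s=1: MISS | VC []
  [1] addr=0x1ee blk=30 s=6: MISS | VC []
  [2] addr=0x37b blk=55 s=7: MISS | VC []
  [3] addr=0x31e blk=49 s=1: L1-HIT | VC []
  [4] addr=0x110 blk=17 s=1: MISS | VC [49]
  [5] addr=0x316 blk=49 s=1: VC-HIT | VC [17]
  [6] addr=0x36d blk=54 s=6: MISS | VC [17, 30]
  [7] addr=0x115 blk=17 s=1: VC-HIT | VC [49, 30]
  [8] addr=0x11e blk=17 s=1: L1-HIT | VC [49, 30]
  [9] addr=0x1e1 blk=30 s=6: VC-HIT | VC [49, 54]
  [10] addr=0x37e blk=55 s=7: L1-HIT | VC [49, 54]
  [11] addr=0x1f3 blk=31 s=7: MISS | VC [49, 54, 55]
  [12] addr=0x118 blk=17 s=1: L1-HIT | VC [49, 54, 55]
  [13] addr=0x1f7 blk=31 s=7: L1-HIT | VC [49, 54, 55]
  [14] addr=0x113 blk=17 s=1: L1-HIT | VC [49, 54, 55]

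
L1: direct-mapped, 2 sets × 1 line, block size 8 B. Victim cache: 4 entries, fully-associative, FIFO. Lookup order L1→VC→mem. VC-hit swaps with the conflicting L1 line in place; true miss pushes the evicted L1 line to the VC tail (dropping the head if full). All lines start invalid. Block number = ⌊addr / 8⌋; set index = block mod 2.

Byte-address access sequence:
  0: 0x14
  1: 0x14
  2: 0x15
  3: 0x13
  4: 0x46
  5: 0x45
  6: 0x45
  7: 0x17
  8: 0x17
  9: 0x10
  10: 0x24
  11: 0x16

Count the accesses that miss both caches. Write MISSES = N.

MISSES = 3

0: 0x14 (blk 2, set 0) → MISS  vc=[]
1: 0x14 (blk 2, set 0) → L1-HIT  vc=[]
2: 0x15 (blk 2, set 0) → L1-HIT  vc=[]
3: 0x13 (blk 2, set 0) → L1-HIT  vc=[]
4: 0x46 (blk 8, set 0) → MISS  vc=[2]
5: 0x45 (blk 8, set 0) → L1-HIT  vc=[2]
6: 0x45 (blk 8, set 0) → L1-HIT  vc=[2]
7: 0x17 (blk 2, set 0) → VC-HIT  vc=[8]
8: 0x17 (blk 2, set 0) → L1-HIT  vc=[8]
9: 0x10 (blk 2, set 0) → L1-HIT  vc=[8]
10: 0x24 (blk 4, set 0) → MISS  vc=[8, 2]
11: 0x16 (blk 2, set 0) → VC-HIT  vc=[8, 4]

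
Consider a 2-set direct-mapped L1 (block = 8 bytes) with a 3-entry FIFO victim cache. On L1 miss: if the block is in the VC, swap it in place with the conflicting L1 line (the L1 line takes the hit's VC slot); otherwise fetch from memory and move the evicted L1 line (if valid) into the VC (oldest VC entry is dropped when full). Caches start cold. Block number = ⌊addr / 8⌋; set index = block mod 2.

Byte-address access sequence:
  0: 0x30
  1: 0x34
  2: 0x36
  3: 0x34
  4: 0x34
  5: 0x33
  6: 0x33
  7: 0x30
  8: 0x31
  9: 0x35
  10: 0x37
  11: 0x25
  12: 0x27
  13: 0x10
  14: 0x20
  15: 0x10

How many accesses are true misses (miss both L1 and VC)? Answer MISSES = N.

MISSES = 3

  [0] addr=0x30 blk=6 s=0: MISS | VC []
  [1] addr=0x34 blk=6 s=0: L1-HIT | VC []
  [2] addr=0x36 blk=6 s=0: L1-HIT | VC []
  [3] addr=0x34 blk=6 s=0: L1-HIT | VC []
  [4] addr=0x34 blk=6 s=0: L1-HIT | VC []
  [5] addr=0x33 blk=6 s=0: L1-HIT | VC []
  [6] addr=0x33 blk=6 s=0: L1-HIT | VC []
  [7] addr=0x30 blk=6 s=0: L1-HIT | VC []
  [8] addr=0x31 blk=6 s=0: L1-HIT | VC []
  [9] addr=0x35 blk=6 s=0: L1-HIT | VC []
  [10] addr=0x37 blk=6 s=0: L1-HIT | VC []
  [11] addr=0x25 blk=4 s=0: MISS | VC [6]
  [12] addr=0x27 blk=4 s=0: L1-HIT | VC [6]
  [13] addr=0x10 blk=2 s=0: MISS | VC [6, 4]
  [14] addr=0x20 blk=4 s=0: VC-HIT | VC [6, 2]
  [15] addr=0x10 blk=2 s=0: VC-HIT | VC [6, 4]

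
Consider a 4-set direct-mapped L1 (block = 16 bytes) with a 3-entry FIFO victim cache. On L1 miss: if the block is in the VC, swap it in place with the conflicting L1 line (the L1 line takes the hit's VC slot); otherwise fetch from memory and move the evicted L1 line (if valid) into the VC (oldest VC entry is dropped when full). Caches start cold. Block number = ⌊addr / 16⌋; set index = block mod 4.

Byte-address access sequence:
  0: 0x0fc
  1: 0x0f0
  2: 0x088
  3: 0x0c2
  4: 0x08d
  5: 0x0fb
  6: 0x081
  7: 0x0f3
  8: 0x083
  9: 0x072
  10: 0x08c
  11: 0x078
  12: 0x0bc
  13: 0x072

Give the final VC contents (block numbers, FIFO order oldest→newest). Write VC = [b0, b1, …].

  [0] addr=0xfc blk=15 s=3: MISS | VC []
  [1] addr=0xf0 blk=15 s=3: L1-HIT | VC []
  [2] addr=0x88 blk=8 s=0: MISS | VC []
  [3] addr=0xc2 blk=12 s=0: MISS | VC [8]
  [4] addr=0x8d blk=8 s=0: VC-HIT | VC [12]
  [5] addr=0xfb blk=15 s=3: L1-HIT | VC [12]
  [6] addr=0x81 blk=8 s=0: L1-HIT | VC [12]
  [7] addr=0xf3 blk=15 s=3: L1-HIT | VC [12]
  [8] addr=0x83 blk=8 s=0: L1-HIT | VC [12]
  [9] addr=0x72 blk=7 s=3: MISS | VC [12, 15]
  [10] addr=0x8c blk=8 s=0: L1-HIT | VC [12, 15]
  [11] addr=0x78 blk=7 s=3: L1-HIT | VC [12, 15]
  [12] addr=0xbc blk=11 s=3: MISS | VC [12, 15, 7]
  [13] addr=0x72 blk=7 s=3: VC-HIT | VC [12, 15, 11]

VC = [12, 15, 11]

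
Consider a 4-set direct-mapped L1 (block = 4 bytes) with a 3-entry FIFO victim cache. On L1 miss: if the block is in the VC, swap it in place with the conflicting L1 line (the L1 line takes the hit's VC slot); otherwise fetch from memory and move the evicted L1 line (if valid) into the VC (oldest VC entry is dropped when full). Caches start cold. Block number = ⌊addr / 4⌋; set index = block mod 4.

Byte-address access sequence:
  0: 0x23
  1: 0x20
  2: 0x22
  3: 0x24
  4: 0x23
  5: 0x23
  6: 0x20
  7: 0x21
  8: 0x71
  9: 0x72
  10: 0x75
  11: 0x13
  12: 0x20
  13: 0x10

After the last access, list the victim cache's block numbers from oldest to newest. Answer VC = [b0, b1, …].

VC = [8, 9, 28]

  [0] addr=0x23 blk=8 s=0: MISS | VC []
  [1] addr=0x20 blk=8 s=0: L1-HIT | VC []
  [2] addr=0x22 blk=8 s=0: L1-HIT | VC []
  [3] addr=0x24 blk=9 s=1: MISS | VC []
  [4] addr=0x23 blk=8 s=0: L1-HIT | VC []
  [5] addr=0x23 blk=8 s=0: L1-HIT | VC []
  [6] addr=0x20 blk=8 s=0: L1-HIT | VC []
  [7] addr=0x21 blk=8 s=0: L1-HIT | VC []
  [8] addr=0x71 blk=28 s=0: MISS | VC [8]
  [9] addr=0x72 blk=28 s=0: L1-HIT | VC [8]
  [10] addr=0x75 blk=29 s=1: MISS | VC [8, 9]
  [11] addr=0x13 blk=4 s=0: MISS | VC [8, 9, 28]
  [12] addr=0x20 blk=8 s=0: VC-HIT | VC [4, 9, 28]
  [13] addr=0x10 blk=4 s=0: VC-HIT | VC [8, 9, 28]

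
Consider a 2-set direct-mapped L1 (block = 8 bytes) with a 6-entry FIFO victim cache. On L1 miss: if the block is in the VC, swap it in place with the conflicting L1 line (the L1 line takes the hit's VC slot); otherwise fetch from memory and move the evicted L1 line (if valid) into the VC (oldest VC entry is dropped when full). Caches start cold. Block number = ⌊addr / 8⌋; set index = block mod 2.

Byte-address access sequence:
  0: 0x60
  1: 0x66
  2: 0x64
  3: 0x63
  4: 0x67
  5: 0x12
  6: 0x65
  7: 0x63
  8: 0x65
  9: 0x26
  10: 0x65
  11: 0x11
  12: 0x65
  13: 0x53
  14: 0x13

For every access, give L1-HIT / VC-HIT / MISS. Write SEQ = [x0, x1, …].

0: 0x60 (blk 12, set 0) → MISS  vc=[]
1: 0x66 (blk 12, set 0) → L1-HIT  vc=[]
2: 0x64 (blk 12, set 0) → L1-HIT  vc=[]
3: 0x63 (blk 12, set 0) → L1-HIT  vc=[]
4: 0x67 (blk 12, set 0) → L1-HIT  vc=[]
5: 0x12 (blk 2, set 0) → MISS  vc=[12]
6: 0x65 (blk 12, set 0) → VC-HIT  vc=[2]
7: 0x63 (blk 12, set 0) → L1-HIT  vc=[2]
8: 0x65 (blk 12, set 0) → L1-HIT  vc=[2]
9: 0x26 (blk 4, set 0) → MISS  vc=[2, 12]
10: 0x65 (blk 12, set 0) → VC-HIT  vc=[2, 4]
11: 0x11 (blk 2, set 0) → VC-HIT  vc=[12, 4]
12: 0x65 (blk 12, set 0) → VC-HIT  vc=[2, 4]
13: 0x53 (blk 10, set 0) → MISS  vc=[2, 4, 12]
14: 0x13 (blk 2, set 0) → VC-HIT  vc=[10, 4, 12]

SEQ = [MISS, L1-HIT, L1-HIT, L1-HIT, L1-HIT, MISS, VC-HIT, L1-HIT, L1-HIT, MISS, VC-HIT, VC-HIT, VC-HIT, MISS, VC-HIT]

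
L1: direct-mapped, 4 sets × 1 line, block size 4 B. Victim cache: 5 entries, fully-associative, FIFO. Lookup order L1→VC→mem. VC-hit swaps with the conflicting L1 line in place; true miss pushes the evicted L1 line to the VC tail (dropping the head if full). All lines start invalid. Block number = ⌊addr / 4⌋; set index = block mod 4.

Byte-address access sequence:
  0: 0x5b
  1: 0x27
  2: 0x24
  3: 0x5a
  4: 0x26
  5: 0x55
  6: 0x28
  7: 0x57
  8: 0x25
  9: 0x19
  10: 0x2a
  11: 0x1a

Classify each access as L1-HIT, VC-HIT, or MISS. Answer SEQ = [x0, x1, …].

  [0] addr=0x5b blk=22 s=2: MISS | VC []
  [1] addr=0x27 blk=9 s=1: MISS | VC []
  [2] addr=0x24 blk=9 s=1: L1-HIT | VC []
  [3] addr=0x5a blk=22 s=2: L1-HIT | VC []
  [4] addr=0x26 blk=9 s=1: L1-HIT | VC []
  [5] addr=0x55 blk=21 s=1: MISS | VC [9]
  [6] addr=0x28 blk=10 s=2: MISS | VC [9, 22]
  [7] addr=0x57 blk=21 s=1: L1-HIT | VC [9, 22]
  [8] addr=0x25 blk=9 s=1: VC-HIT | VC [21, 22]
  [9] addr=0x19 blk=6 s=2: MISS | VC [21, 22, 10]
  [10] addr=0x2a blk=10 s=2: VC-HIT | VC [21, 22, 6]
  [11] addr=0x1a blk=6 s=2: VC-HIT | VC [21, 22, 10]

SEQ = [MISS, MISS, L1-HIT, L1-HIT, L1-HIT, MISS, MISS, L1-HIT, VC-HIT, MISS, VC-HIT, VC-HIT]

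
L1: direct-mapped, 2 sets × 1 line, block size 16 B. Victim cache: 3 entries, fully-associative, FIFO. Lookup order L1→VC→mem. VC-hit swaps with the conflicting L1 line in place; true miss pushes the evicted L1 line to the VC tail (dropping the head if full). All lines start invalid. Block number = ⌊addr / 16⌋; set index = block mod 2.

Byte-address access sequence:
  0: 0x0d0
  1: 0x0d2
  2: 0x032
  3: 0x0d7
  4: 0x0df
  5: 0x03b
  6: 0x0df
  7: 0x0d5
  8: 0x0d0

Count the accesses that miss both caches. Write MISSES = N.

0: 0xd0 (blk 13, set 1) → MISS  vc=[]
1: 0xd2 (blk 13, set 1) → L1-HIT  vc=[]
2: 0x32 (blk 3, set 1) → MISS  vc=[13]
3: 0xd7 (blk 13, set 1) → VC-HIT  vc=[3]
4: 0xdf (blk 13, set 1) → L1-HIT  vc=[3]
5: 0x3b (blk 3, set 1) → VC-HIT  vc=[13]
6: 0xdf (blk 13, set 1) → VC-HIT  vc=[3]
7: 0xd5 (blk 13, set 1) → L1-HIT  vc=[3]
8: 0xd0 (blk 13, set 1) → L1-HIT  vc=[3]

MISSES = 2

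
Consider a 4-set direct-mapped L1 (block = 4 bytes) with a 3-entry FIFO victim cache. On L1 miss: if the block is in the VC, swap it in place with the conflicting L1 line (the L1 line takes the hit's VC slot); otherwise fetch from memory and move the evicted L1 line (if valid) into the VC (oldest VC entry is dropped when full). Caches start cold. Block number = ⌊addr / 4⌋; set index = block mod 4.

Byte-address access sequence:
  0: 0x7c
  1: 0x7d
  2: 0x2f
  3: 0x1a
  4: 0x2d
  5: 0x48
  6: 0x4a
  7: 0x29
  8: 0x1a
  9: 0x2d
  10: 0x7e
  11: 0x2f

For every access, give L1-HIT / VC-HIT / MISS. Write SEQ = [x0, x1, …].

SEQ = [MISS, L1-HIT, MISS, MISS, L1-HIT, MISS, L1-HIT, MISS, VC-HIT, L1-HIT, VC-HIT, VC-HIT]

#0 0x7c→b31/s3 MISS; vc=[]
#1 0x7d→b31/s3 L1-HIT; vc=[]
#2 0x2f→b11/s3 MISS; vc=[31]
#3 0x1a→b6/s2 MISS; vc=[31]
#4 0x2d→b11/s3 L1-HIT; vc=[31]
#5 0x48→b18/s2 MISS; vc=[31,6]
#6 0x4a→b18/s2 L1-HIT; vc=[31,6]
#7 0x29→b10/s2 MISS; vc=[31,6,18]
#8 0x1a→b6/s2 VC-HIT; vc=[31,10,18]
#9 0x2d→b11/s3 L1-HIT; vc=[31,10,18]
#10 0x7e→b31/s3 VC-HIT; vc=[11,10,18]
#11 0x2f→b11/s3 VC-HIT; vc=[31,10,18]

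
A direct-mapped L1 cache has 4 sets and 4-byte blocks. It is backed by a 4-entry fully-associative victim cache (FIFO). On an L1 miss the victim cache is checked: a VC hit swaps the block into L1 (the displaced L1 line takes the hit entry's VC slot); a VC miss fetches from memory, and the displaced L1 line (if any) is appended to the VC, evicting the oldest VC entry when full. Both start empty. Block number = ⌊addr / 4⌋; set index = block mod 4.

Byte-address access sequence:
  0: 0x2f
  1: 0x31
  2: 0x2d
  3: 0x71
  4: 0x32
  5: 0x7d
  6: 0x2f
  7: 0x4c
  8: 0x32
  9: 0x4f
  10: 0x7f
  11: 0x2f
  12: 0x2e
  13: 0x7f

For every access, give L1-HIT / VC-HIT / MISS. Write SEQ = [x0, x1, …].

SEQ = [MISS, MISS, L1-HIT, MISS, VC-HIT, MISS, VC-HIT, MISS, L1-HIT, L1-HIT, VC-HIT, VC-HIT, L1-HIT, VC-HIT]

#0 0x2f→b11/s3 MISS; vc=[]
#1 0x31→b12/s0 MISS; vc=[]
#2 0x2d→b11/s3 L1-HIT; vc=[]
#3 0x71→b28/s0 MISS; vc=[12]
#4 0x32→b12/s0 VC-HIT; vc=[28]
#5 0x7d→b31/s3 MISS; vc=[28,11]
#6 0x2f→b11/s3 VC-HIT; vc=[28,31]
#7 0x4c→b19/s3 MISS; vc=[28,31,11]
#8 0x32→b12/s0 L1-HIT; vc=[28,31,11]
#9 0x4f→b19/s3 L1-HIT; vc=[28,31,11]
#10 0x7f→b31/s3 VC-HIT; vc=[28,19,11]
#11 0x2f→b11/s3 VC-HIT; vc=[28,19,31]
#12 0x2e→b11/s3 L1-HIT; vc=[28,19,31]
#13 0x7f→b31/s3 VC-HIT; vc=[28,19,11]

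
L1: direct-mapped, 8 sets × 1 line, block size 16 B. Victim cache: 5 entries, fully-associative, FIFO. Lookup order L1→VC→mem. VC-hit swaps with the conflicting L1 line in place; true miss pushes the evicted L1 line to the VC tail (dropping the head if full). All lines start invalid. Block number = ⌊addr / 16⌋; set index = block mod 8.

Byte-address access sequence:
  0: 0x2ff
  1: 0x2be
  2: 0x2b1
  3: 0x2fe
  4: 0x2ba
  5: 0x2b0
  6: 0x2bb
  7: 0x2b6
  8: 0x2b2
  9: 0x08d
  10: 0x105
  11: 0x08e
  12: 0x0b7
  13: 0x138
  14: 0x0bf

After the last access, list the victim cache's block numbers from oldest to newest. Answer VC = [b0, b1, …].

VC = [16, 43, 19]

0: 0x2ff (blk 47, set 7) → MISS  vc=[]
1: 0x2be (blk 43, set 3) → MISS  vc=[]
2: 0x2b1 (blk 43, set 3) → L1-HIT  vc=[]
3: 0x2fe (blk 47, set 7) → L1-HIT  vc=[]
4: 0x2ba (blk 43, set 3) → L1-HIT  vc=[]
5: 0x2b0 (blk 43, set 3) → L1-HIT  vc=[]
6: 0x2bb (blk 43, set 3) → L1-HIT  vc=[]
7: 0x2b6 (blk 43, set 3) → L1-HIT  vc=[]
8: 0x2b2 (blk 43, set 3) → L1-HIT  vc=[]
9: 0x8d (blk 8, set 0) → MISS  vc=[]
10: 0x105 (blk 16, set 0) → MISS  vc=[8]
11: 0x8e (blk 8, set 0) → VC-HIT  vc=[16]
12: 0xb7 (blk 11, set 3) → MISS  vc=[16, 43]
13: 0x138 (blk 19, set 3) → MISS  vc=[16, 43, 11]
14: 0xbf (blk 11, set 3) → VC-HIT  vc=[16, 43, 19]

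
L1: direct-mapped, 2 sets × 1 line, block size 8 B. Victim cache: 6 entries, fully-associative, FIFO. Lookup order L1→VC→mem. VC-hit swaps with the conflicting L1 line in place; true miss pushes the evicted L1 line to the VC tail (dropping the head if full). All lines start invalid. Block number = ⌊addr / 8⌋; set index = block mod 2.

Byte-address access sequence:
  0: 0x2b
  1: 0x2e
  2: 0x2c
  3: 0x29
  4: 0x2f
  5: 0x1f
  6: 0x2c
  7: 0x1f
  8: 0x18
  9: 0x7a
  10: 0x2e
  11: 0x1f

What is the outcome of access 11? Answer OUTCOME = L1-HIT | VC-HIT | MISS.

0: 0x2b (blk 5, set 1) → MISS  vc=[]
1: 0x2e (blk 5, set 1) → L1-HIT  vc=[]
2: 0x2c (blk 5, set 1) → L1-HIT  vc=[]
3: 0x29 (blk 5, set 1) → L1-HIT  vc=[]
4: 0x2f (blk 5, set 1) → L1-HIT  vc=[]
5: 0x1f (blk 3, set 1) → MISS  vc=[5]
6: 0x2c (blk 5, set 1) → VC-HIT  vc=[3]
7: 0x1f (blk 3, set 1) → VC-HIT  vc=[5]
8: 0x18 (blk 3, set 1) → L1-HIT  vc=[5]
9: 0x7a (blk 15, set 1) → MISS  vc=[5, 3]
10: 0x2e (blk 5, set 1) → VC-HIT  vc=[15, 3]
11: 0x1f (blk 3, set 1) → VC-HIT  vc=[15, 5]

OUTCOME = VC-HIT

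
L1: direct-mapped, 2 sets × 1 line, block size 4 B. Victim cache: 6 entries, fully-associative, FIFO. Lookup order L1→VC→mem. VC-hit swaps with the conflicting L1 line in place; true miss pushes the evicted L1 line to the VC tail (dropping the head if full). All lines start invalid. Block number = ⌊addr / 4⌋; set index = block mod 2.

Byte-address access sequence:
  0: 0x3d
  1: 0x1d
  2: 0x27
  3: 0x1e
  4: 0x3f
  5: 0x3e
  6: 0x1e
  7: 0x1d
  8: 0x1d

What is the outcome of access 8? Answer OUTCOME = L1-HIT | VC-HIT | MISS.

OUTCOME = L1-HIT

  [0] addr=0x3d blk=15 s=1: MISS | VC []
  [1] addr=0x1d blk=7 s=1: MISS | VC [15]
  [2] addr=0x27 blk=9 s=1: MISS | VC [15, 7]
  [3] addr=0x1e blk=7 s=1: VC-HIT | VC [15, 9]
  [4] addr=0x3f blk=15 s=1: VC-HIT | VC [7, 9]
  [5] addr=0x3e blk=15 s=1: L1-HIT | VC [7, 9]
  [6] addr=0x1e blk=7 s=1: VC-HIT | VC [15, 9]
  [7] addr=0x1d blk=7 s=1: L1-HIT | VC [15, 9]
  [8] addr=0x1d blk=7 s=1: L1-HIT | VC [15, 9]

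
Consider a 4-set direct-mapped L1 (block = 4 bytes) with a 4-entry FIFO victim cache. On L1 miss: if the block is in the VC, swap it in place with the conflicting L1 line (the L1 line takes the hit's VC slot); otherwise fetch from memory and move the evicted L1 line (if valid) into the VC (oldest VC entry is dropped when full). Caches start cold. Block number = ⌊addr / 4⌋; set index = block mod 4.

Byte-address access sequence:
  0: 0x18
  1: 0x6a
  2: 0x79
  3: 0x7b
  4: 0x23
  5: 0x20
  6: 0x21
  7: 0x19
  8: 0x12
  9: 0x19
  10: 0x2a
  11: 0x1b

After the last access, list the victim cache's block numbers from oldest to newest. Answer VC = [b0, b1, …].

  [0] addr=0x18 blk=6 s=2: MISS | VC []
  [1] addr=0x6a blk=26 s=2: MISS | VC [6]
  [2] addr=0x79 blk=30 s=2: MISS | VC [6, 26]
  [3] addr=0x7b blk=30 s=2: L1-HIT | VC [6, 26]
  [4] addr=0x23 blk=8 s=0: MISS | VC [6, 26]
  [5] addr=0x20 blk=8 s=0: L1-HIT | VC [6, 26]
  [6] addr=0x21 blk=8 s=0: L1-HIT | VC [6, 26]
  [7] addr=0x19 blk=6 s=2: VC-HIT | VC [30, 26]
  [8] addr=0x12 blk=4 s=0: MISS | VC [30, 26, 8]
  [9] addr=0x19 blk=6 s=2: L1-HIT | VC [30, 26, 8]
  [10] addr=0x2a blk=10 s=2: MISS | VC [30, 26, 8, 6]
  [11] addr=0x1b blk=6 s=2: VC-HIT | VC [30, 26, 8, 10]

VC = [30, 26, 8, 10]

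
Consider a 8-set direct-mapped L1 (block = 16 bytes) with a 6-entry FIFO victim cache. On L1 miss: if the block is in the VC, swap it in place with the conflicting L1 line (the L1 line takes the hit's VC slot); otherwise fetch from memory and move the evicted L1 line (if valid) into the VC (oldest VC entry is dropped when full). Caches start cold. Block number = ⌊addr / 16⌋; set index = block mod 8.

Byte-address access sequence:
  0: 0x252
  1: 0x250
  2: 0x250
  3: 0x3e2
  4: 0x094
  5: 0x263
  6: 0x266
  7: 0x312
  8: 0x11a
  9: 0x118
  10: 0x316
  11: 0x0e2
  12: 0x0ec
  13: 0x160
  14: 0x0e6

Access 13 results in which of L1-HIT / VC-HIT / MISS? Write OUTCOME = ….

#0 0x252→b37/s5 MISS; vc=[]
#1 0x250→b37/s5 L1-HIT; vc=[]
#2 0x250→b37/s5 L1-HIT; vc=[]
#3 0x3e2→b62/s6 MISS; vc=[]
#4 0x94→b9/s1 MISS; vc=[]
#5 0x263→b38/s6 MISS; vc=[62]
#6 0x266→b38/s6 L1-HIT; vc=[62]
#7 0x312→b49/s1 MISS; vc=[62,9]
#8 0x11a→b17/s1 MISS; vc=[62,9,49]
#9 0x118→b17/s1 L1-HIT; vc=[62,9,49]
#10 0x316→b49/s1 VC-HIT; vc=[62,9,17]
#11 0xe2→b14/s6 MISS; vc=[62,9,17,38]
#12 0xec→b14/s6 L1-HIT; vc=[62,9,17,38]
#13 0x160→b22/s6 MISS; vc=[62,9,17,38,14]
#14 0xe6→b14/s6 VC-HIT; vc=[62,9,17,38,22]

OUTCOME = MISS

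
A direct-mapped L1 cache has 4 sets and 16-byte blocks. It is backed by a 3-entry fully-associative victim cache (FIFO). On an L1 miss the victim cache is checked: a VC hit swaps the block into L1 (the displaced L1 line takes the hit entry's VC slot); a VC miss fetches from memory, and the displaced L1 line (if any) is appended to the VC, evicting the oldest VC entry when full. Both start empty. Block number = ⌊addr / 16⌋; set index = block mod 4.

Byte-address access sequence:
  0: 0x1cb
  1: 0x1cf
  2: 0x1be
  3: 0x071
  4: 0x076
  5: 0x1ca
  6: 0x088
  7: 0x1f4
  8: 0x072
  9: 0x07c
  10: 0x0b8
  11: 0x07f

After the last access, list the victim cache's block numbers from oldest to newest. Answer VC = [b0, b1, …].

VC = [28, 31, 11]

  [0] addr=0x1cb blk=28 s=0: MISS | VC []
  [1] addr=0x1cf blk=28 s=0: L1-HIT | VC []
  [2] addr=0x1be blk=27 s=3: MISS | VC []
  [3] addr=0x71 blk=7 s=3: MISS | VC [27]
  [4] addr=0x76 blk=7 s=3: L1-HIT | VC [27]
  [5] addr=0x1ca blk=28 s=0: L1-HIT | VC [27]
  [6] addr=0x88 blk=8 s=0: MISS | VC [27, 28]
  [7] addr=0x1f4 blk=31 s=3: MISS | VC [27, 28, 7]
  [8] addr=0x72 blk=7 s=3: VC-HIT | VC [27, 28, 31]
  [9] addr=0x7c blk=7 s=3: L1-HIT | VC [27, 28, 31]
  [10] addr=0xb8 blk=11 s=3: MISS | VC [28, 31, 7]
  [11] addr=0x7f blk=7 s=3: VC-HIT | VC [28, 31, 11]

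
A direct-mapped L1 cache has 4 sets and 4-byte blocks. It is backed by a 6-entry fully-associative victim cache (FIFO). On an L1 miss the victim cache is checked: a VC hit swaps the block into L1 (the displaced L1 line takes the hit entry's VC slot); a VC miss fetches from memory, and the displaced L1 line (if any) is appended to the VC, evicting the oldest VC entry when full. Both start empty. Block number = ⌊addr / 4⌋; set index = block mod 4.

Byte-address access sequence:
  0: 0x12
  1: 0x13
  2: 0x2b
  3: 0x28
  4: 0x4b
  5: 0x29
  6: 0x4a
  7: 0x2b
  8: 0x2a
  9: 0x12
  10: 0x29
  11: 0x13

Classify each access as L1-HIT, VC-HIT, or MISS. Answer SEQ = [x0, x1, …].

SEQ = [MISS, L1-HIT, MISS, L1-HIT, MISS, VC-HIT, VC-HIT, VC-HIT, L1-HIT, L1-HIT, L1-HIT, L1-HIT]

#0 0x12→b4/s0 MISS; vc=[]
#1 0x13→b4/s0 L1-HIT; vc=[]
#2 0x2b→b10/s2 MISS; vc=[]
#3 0x28→b10/s2 L1-HIT; vc=[]
#4 0x4b→b18/s2 MISS; vc=[10]
#5 0x29→b10/s2 VC-HIT; vc=[18]
#6 0x4a→b18/s2 VC-HIT; vc=[10]
#7 0x2b→b10/s2 VC-HIT; vc=[18]
#8 0x2a→b10/s2 L1-HIT; vc=[18]
#9 0x12→b4/s0 L1-HIT; vc=[18]
#10 0x29→b10/s2 L1-HIT; vc=[18]
#11 0x13→b4/s0 L1-HIT; vc=[18]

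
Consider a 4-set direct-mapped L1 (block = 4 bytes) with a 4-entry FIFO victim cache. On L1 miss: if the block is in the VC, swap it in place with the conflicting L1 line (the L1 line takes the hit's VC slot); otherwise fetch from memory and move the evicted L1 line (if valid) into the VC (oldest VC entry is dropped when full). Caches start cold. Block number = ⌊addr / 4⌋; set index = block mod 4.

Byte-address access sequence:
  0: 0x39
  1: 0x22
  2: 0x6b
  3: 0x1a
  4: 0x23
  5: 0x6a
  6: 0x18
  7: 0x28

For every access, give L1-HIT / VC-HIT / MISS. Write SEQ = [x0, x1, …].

  [0] addr=0x39 blk=14 s=2: MISS | VC []
  [1] addr=0x22 blk=8 s=0: MISS | VC []
  [2] addr=0x6b blk=26 s=2: MISS | VC [14]
  [3] addr=0x1a blk=6 s=2: MISS | VC [14, 26]
  [4] addr=0x23 blk=8 s=0: L1-HIT | VC [14, 26]
  [5] addr=0x6a blk=26 s=2: VC-HIT | VC [14, 6]
  [6] addr=0x18 blk=6 s=2: VC-HIT | VC [14, 26]
  [7] addr=0x28 blk=10 s=2: MISS | VC [14, 26, 6]

SEQ = [MISS, MISS, MISS, MISS, L1-HIT, VC-HIT, VC-HIT, MISS]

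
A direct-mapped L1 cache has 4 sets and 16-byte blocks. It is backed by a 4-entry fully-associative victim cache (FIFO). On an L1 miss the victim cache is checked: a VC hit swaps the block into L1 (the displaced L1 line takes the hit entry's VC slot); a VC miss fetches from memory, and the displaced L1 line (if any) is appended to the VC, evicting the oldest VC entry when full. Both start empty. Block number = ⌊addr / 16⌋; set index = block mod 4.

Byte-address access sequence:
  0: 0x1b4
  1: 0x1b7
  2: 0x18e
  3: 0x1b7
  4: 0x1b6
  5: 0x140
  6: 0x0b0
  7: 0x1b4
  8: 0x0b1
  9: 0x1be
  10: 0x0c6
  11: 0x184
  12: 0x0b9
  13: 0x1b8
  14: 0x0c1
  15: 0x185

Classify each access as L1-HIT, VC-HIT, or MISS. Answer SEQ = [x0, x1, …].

SEQ = [MISS, L1-HIT, MISS, L1-HIT, L1-HIT, MISS, MISS, VC-HIT, VC-HIT, VC-HIT, MISS, VC-HIT, VC-HIT, VC-HIT, VC-HIT, VC-HIT]

  [0] addr=0x1b4 blk=27 s=3: MISS | VC []
  [1] addr=0x1b7 blk=27 s=3: L1-HIT | VC []
  [2] addr=0x18e blk=24 s=0: MISS | VC []
  [3] addr=0x1b7 blk=27 s=3: L1-HIT | VC []
  [4] addr=0x1b6 blk=27 s=3: L1-HIT | VC []
  [5] addr=0x140 blk=20 s=0: MISS | VC [24]
  [6] addr=0xb0 blk=11 s=3: MISS | VC [24, 27]
  [7] addr=0x1b4 blk=27 s=3: VC-HIT | VC [24, 11]
  [8] addr=0xb1 blk=11 s=3: VC-HIT | VC [24, 27]
  [9] addr=0x1be blk=27 s=3: VC-HIT | VC [24, 11]
  [10] addr=0xc6 blk=12 s=0: MISS | VC [24, 11, 20]
  [11] addr=0x184 blk=24 s=0: VC-HIT | VC [12, 11, 20]
  [12] addr=0xb9 blk=11 s=3: VC-HIT | VC [12, 27, 20]
  [13] addr=0x1b8 blk=27 s=3: VC-HIT | VC [12, 11, 20]
  [14] addr=0xc1 blk=12 s=0: VC-HIT | VC [24, 11, 20]
  [15] addr=0x185 blk=24 s=0: VC-HIT | VC [12, 11, 20]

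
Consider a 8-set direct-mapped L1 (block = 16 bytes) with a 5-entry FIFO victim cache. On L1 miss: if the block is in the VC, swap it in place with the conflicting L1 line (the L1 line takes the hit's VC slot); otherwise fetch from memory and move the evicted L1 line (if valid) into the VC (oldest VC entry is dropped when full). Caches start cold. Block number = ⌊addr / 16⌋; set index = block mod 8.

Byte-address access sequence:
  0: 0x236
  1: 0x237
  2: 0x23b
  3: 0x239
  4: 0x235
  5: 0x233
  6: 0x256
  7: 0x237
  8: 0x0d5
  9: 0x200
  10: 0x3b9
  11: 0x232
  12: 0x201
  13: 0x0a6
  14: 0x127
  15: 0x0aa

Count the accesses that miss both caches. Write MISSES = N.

  [0] addr=0x236 blk=35 s=3: MISS | VC []
  [1] addr=0x237 blk=35 s=3: L1-HIT | VC []
  [2] addr=0x23b blk=35 s=3: L1-HIT | VC []
  [3] addr=0x239 blk=35 s=3: L1-HIT | VC []
  [4] addr=0x235 blk=35 s=3: L1-HIT | VC []
  [5] addr=0x233 blk=35 s=3: L1-HIT | VC []
  [6] addr=0x256 blk=37 s=5: MISS | VC []
  [7] addr=0x237 blk=35 s=3: L1-HIT | VC []
  [8] addr=0xd5 blk=13 s=5: MISS | VC [37]
  [9] addr=0x200 blk=32 s=0: MISS | VC [37]
  [10] addr=0x3b9 blk=59 s=3: MISS | VC [37, 35]
  [11] addr=0x232 blk=35 s=3: VC-HIT | VC [37, 59]
  [12] addr=0x201 blk=32 s=0: L1-HIT | VC [37, 59]
  [13] addr=0xa6 blk=10 s=2: MISS | VC [37, 59]
  [14] addr=0x127 blk=18 s=2: MISS | VC [37, 59, 10]
  [15] addr=0xaa blk=10 s=2: VC-HIT | VC [37, 59, 18]

MISSES = 7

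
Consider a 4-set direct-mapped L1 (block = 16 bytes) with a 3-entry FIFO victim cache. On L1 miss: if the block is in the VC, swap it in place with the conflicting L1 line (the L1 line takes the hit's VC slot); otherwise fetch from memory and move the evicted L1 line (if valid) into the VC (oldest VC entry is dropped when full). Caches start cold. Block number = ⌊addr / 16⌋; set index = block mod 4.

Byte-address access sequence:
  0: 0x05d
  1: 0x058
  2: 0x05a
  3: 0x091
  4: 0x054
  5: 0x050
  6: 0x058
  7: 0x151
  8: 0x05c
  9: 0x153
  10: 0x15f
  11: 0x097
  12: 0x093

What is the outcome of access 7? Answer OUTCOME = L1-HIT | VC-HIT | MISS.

  [0] addr=0x5d blk=5 s=1: MISS | VC []
  [1] addr=0x58 blk=5 s=1: L1-HIT | VC []
  [2] addr=0x5a blk=5 s=1: L1-HIT | VC []
  [3] addr=0x91 blk=9 s=1: MISS | VC [5]
  [4] addr=0x54 blk=5 s=1: VC-HIT | VC [9]
  [5] addr=0x50 blk=5 s=1: L1-HIT | VC [9]
  [6] addr=0x58 blk=5 s=1: L1-HIT | VC [9]
  [7] addr=0x151 blk=21 s=1: MISS | VC [9, 5]
  [8] addr=0x5c blk=5 s=1: VC-HIT | VC [9, 21]
  [9] addr=0x153 blk=21 s=1: VC-HIT | VC [9, 5]
  [10] addr=0x15f blk=21 s=1: L1-HIT | VC [9, 5]
  [11] addr=0x97 blk=9 s=1: VC-HIT | VC [21, 5]
  [12] addr=0x93 blk=9 s=1: L1-HIT | VC [21, 5]

OUTCOME = MISS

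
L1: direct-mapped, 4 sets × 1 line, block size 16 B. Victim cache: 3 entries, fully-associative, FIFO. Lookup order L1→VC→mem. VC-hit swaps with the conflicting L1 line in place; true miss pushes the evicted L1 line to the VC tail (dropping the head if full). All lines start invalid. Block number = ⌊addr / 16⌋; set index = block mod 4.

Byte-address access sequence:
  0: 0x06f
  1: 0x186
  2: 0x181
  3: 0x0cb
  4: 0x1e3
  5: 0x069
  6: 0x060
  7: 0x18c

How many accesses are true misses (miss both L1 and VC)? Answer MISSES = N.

0: 0x6f (blk 6, set 2) → MISS  vc=[]
1: 0x186 (blk 24, set 0) → MISS  vc=[]
2: 0x181 (blk 24, set 0) → L1-HIT  vc=[]
3: 0xcb (blk 12, set 0) → MISS  vc=[24]
4: 0x1e3 (blk 30, set 2) → MISS  vc=[24, 6]
5: 0x69 (blk 6, set 2) → VC-HIT  vc=[24, 30]
6: 0x60 (blk 6, set 2) → L1-HIT  vc=[24, 30]
7: 0x18c (blk 24, set 0) → VC-HIT  vc=[12, 30]

MISSES = 4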